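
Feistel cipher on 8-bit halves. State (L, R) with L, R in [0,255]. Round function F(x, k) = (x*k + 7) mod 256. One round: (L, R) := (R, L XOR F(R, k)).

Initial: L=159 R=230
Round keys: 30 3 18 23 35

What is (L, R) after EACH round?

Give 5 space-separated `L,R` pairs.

Round 1 (k=30): L=230 R=100
Round 2 (k=3): L=100 R=213
Round 3 (k=18): L=213 R=101
Round 4 (k=23): L=101 R=207
Round 5 (k=35): L=207 R=49

Answer: 230,100 100,213 213,101 101,207 207,49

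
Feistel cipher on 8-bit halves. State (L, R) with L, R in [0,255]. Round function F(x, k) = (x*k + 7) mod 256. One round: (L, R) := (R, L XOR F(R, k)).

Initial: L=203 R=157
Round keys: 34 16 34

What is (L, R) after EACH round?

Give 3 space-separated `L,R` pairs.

Answer: 157,42 42,58 58,145

Derivation:
Round 1 (k=34): L=157 R=42
Round 2 (k=16): L=42 R=58
Round 3 (k=34): L=58 R=145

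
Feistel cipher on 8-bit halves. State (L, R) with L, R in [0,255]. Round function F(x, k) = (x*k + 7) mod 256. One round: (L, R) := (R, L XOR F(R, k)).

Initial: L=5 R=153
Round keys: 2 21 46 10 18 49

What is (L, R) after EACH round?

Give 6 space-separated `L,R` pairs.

Answer: 153,60 60,106 106,47 47,183 183,202 202,6

Derivation:
Round 1 (k=2): L=153 R=60
Round 2 (k=21): L=60 R=106
Round 3 (k=46): L=106 R=47
Round 4 (k=10): L=47 R=183
Round 5 (k=18): L=183 R=202
Round 6 (k=49): L=202 R=6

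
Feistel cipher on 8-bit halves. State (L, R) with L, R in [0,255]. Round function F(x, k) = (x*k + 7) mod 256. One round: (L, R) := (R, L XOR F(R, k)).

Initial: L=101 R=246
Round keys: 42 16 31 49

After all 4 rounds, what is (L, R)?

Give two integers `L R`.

Round 1 (k=42): L=246 R=6
Round 2 (k=16): L=6 R=145
Round 3 (k=31): L=145 R=144
Round 4 (k=49): L=144 R=6

Answer: 144 6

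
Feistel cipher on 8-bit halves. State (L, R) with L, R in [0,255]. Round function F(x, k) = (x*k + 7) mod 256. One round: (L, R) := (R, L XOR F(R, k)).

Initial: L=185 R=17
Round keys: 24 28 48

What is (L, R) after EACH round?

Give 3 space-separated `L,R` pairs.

Round 1 (k=24): L=17 R=38
Round 2 (k=28): L=38 R=62
Round 3 (k=48): L=62 R=129

Answer: 17,38 38,62 62,129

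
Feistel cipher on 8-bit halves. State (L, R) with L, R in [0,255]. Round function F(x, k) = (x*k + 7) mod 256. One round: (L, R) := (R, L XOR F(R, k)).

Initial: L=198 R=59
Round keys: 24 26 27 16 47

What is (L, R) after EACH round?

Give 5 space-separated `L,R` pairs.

Answer: 59,73 73,74 74,156 156,141 141,118

Derivation:
Round 1 (k=24): L=59 R=73
Round 2 (k=26): L=73 R=74
Round 3 (k=27): L=74 R=156
Round 4 (k=16): L=156 R=141
Round 5 (k=47): L=141 R=118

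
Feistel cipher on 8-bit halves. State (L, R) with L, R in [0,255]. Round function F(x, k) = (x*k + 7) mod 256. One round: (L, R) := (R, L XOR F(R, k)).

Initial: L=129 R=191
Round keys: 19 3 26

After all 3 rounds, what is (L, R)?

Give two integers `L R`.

Answer: 153 36

Derivation:
Round 1 (k=19): L=191 R=181
Round 2 (k=3): L=181 R=153
Round 3 (k=26): L=153 R=36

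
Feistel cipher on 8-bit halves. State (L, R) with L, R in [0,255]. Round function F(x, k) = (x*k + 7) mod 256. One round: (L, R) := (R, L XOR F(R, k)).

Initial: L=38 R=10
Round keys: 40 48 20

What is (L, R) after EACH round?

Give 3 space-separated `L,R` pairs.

Answer: 10,177 177,61 61,122

Derivation:
Round 1 (k=40): L=10 R=177
Round 2 (k=48): L=177 R=61
Round 3 (k=20): L=61 R=122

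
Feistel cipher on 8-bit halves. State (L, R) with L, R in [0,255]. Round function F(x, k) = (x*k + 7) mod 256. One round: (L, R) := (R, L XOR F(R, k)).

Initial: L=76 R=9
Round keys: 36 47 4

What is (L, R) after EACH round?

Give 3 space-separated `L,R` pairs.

Round 1 (k=36): L=9 R=7
Round 2 (k=47): L=7 R=89
Round 3 (k=4): L=89 R=108

Answer: 9,7 7,89 89,108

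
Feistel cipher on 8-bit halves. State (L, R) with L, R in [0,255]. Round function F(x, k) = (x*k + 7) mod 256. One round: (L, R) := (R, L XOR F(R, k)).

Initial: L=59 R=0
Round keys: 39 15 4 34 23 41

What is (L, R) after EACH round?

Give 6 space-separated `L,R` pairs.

Round 1 (k=39): L=0 R=60
Round 2 (k=15): L=60 R=139
Round 3 (k=4): L=139 R=15
Round 4 (k=34): L=15 R=142
Round 5 (k=23): L=142 R=198
Round 6 (k=41): L=198 R=51

Answer: 0,60 60,139 139,15 15,142 142,198 198,51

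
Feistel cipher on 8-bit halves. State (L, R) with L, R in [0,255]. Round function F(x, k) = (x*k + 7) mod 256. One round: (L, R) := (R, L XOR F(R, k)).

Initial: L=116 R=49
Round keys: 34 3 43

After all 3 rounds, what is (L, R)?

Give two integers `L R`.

Round 1 (k=34): L=49 R=253
Round 2 (k=3): L=253 R=207
Round 3 (k=43): L=207 R=49

Answer: 207 49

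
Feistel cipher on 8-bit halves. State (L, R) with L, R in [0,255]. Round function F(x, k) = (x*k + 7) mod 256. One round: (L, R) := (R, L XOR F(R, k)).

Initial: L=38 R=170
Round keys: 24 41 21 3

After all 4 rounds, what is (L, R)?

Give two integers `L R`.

Round 1 (k=24): L=170 R=209
Round 2 (k=41): L=209 R=42
Round 3 (k=21): L=42 R=168
Round 4 (k=3): L=168 R=213

Answer: 168 213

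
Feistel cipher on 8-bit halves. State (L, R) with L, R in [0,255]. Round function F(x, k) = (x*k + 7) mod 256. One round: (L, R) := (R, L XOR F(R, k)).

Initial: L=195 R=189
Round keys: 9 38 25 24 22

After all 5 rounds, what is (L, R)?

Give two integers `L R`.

Answer: 27 213

Derivation:
Round 1 (k=9): L=189 R=111
Round 2 (k=38): L=111 R=60
Round 3 (k=25): L=60 R=140
Round 4 (k=24): L=140 R=27
Round 5 (k=22): L=27 R=213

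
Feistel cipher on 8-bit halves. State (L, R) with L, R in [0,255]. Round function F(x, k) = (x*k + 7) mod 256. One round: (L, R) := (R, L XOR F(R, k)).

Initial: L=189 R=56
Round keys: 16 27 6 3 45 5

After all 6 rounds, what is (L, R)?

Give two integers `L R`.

Round 1 (k=16): L=56 R=58
Round 2 (k=27): L=58 R=29
Round 3 (k=6): L=29 R=143
Round 4 (k=3): L=143 R=169
Round 5 (k=45): L=169 R=51
Round 6 (k=5): L=51 R=175

Answer: 51 175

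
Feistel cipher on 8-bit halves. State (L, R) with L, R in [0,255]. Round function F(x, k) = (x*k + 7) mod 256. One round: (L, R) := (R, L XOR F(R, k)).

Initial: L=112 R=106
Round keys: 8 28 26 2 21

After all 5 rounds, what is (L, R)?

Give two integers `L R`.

Round 1 (k=8): L=106 R=39
Round 2 (k=28): L=39 R=33
Round 3 (k=26): L=33 R=70
Round 4 (k=2): L=70 R=178
Round 5 (k=21): L=178 R=231

Answer: 178 231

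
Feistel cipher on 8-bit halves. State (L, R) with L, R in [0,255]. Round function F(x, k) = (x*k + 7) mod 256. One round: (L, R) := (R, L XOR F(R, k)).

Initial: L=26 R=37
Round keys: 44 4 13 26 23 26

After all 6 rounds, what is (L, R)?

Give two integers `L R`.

Round 1 (k=44): L=37 R=121
Round 2 (k=4): L=121 R=206
Round 3 (k=13): L=206 R=4
Round 4 (k=26): L=4 R=161
Round 5 (k=23): L=161 R=122
Round 6 (k=26): L=122 R=202

Answer: 122 202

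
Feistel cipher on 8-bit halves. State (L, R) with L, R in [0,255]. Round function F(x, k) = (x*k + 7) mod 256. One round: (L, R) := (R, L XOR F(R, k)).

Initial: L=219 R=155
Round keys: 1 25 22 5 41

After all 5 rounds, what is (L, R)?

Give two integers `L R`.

Round 1 (k=1): L=155 R=121
Round 2 (k=25): L=121 R=67
Round 3 (k=22): L=67 R=176
Round 4 (k=5): L=176 R=52
Round 5 (k=41): L=52 R=235

Answer: 52 235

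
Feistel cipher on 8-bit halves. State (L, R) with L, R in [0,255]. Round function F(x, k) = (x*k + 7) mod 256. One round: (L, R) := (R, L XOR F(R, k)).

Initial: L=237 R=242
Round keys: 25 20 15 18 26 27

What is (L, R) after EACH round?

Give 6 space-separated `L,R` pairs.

Round 1 (k=25): L=242 R=68
Round 2 (k=20): L=68 R=165
Round 3 (k=15): L=165 R=246
Round 4 (k=18): L=246 R=246
Round 5 (k=26): L=246 R=245
Round 6 (k=27): L=245 R=40

Answer: 242,68 68,165 165,246 246,246 246,245 245,40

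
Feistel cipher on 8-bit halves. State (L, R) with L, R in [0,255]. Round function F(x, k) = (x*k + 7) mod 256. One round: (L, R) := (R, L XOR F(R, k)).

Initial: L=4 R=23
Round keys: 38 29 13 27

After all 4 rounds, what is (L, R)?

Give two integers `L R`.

Answer: 175 35

Derivation:
Round 1 (k=38): L=23 R=117
Round 2 (k=29): L=117 R=95
Round 3 (k=13): L=95 R=175
Round 4 (k=27): L=175 R=35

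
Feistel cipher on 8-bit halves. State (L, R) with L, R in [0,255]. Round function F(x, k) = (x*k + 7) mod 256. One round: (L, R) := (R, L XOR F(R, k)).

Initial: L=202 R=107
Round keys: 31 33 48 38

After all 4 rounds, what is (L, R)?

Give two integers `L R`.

Round 1 (k=31): L=107 R=54
Round 2 (k=33): L=54 R=150
Round 3 (k=48): L=150 R=17
Round 4 (k=38): L=17 R=27

Answer: 17 27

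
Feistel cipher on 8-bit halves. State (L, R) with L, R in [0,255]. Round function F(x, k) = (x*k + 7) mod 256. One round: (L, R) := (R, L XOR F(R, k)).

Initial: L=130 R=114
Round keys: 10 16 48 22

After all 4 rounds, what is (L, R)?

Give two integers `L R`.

Answer: 14 222

Derivation:
Round 1 (k=10): L=114 R=249
Round 2 (k=16): L=249 R=229
Round 3 (k=48): L=229 R=14
Round 4 (k=22): L=14 R=222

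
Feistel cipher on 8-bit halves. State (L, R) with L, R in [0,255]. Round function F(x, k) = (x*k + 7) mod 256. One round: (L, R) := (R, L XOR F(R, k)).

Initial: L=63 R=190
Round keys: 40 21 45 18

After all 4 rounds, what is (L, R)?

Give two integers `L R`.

Answer: 12 78

Derivation:
Round 1 (k=40): L=190 R=136
Round 2 (k=21): L=136 R=145
Round 3 (k=45): L=145 R=12
Round 4 (k=18): L=12 R=78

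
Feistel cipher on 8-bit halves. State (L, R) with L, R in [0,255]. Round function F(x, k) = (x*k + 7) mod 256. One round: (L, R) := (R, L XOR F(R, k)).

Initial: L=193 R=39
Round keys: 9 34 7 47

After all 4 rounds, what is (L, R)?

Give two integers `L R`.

Round 1 (k=9): L=39 R=167
Round 2 (k=34): L=167 R=18
Round 3 (k=7): L=18 R=34
Round 4 (k=47): L=34 R=87

Answer: 34 87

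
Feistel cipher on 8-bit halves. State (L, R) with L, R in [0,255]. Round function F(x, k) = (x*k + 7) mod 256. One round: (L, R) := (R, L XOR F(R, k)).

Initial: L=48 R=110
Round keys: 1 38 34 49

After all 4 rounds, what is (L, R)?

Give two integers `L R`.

Answer: 248 84

Derivation:
Round 1 (k=1): L=110 R=69
Round 2 (k=38): L=69 R=43
Round 3 (k=34): L=43 R=248
Round 4 (k=49): L=248 R=84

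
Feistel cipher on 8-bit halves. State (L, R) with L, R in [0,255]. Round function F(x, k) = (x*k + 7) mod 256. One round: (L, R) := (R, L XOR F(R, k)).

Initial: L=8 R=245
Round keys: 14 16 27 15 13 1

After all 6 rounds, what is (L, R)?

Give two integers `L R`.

Round 1 (k=14): L=245 R=101
Round 2 (k=16): L=101 R=162
Round 3 (k=27): L=162 R=120
Round 4 (k=15): L=120 R=173
Round 5 (k=13): L=173 R=168
Round 6 (k=1): L=168 R=2

Answer: 168 2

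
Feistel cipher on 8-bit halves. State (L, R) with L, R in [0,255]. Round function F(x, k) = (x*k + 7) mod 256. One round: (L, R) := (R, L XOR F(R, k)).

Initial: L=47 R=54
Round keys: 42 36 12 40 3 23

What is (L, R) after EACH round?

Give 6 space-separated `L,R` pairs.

Answer: 54,204 204,129 129,223 223,94 94,254 254,135

Derivation:
Round 1 (k=42): L=54 R=204
Round 2 (k=36): L=204 R=129
Round 3 (k=12): L=129 R=223
Round 4 (k=40): L=223 R=94
Round 5 (k=3): L=94 R=254
Round 6 (k=23): L=254 R=135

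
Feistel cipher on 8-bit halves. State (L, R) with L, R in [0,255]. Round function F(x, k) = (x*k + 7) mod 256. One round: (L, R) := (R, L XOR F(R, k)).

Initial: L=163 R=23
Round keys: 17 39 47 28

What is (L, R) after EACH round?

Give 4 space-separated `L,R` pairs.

Round 1 (k=17): L=23 R=45
Round 2 (k=39): L=45 R=245
Round 3 (k=47): L=245 R=47
Round 4 (k=28): L=47 R=222

Answer: 23,45 45,245 245,47 47,222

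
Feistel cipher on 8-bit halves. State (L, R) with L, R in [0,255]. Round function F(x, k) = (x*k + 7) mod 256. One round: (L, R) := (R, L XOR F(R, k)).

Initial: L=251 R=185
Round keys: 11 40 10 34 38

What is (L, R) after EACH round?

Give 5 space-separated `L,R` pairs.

Round 1 (k=11): L=185 R=1
Round 2 (k=40): L=1 R=150
Round 3 (k=10): L=150 R=226
Round 4 (k=34): L=226 R=157
Round 5 (k=38): L=157 R=183

Answer: 185,1 1,150 150,226 226,157 157,183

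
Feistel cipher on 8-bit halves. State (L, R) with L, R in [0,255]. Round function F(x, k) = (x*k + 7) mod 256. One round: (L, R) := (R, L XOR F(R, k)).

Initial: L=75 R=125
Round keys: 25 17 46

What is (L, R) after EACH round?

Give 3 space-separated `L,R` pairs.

Round 1 (k=25): L=125 R=119
Round 2 (k=17): L=119 R=147
Round 3 (k=46): L=147 R=6

Answer: 125,119 119,147 147,6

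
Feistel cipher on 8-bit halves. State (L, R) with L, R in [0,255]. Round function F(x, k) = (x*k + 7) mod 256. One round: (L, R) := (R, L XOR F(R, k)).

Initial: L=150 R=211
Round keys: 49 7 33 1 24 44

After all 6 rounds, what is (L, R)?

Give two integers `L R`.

Round 1 (k=49): L=211 R=252
Round 2 (k=7): L=252 R=56
Round 3 (k=33): L=56 R=195
Round 4 (k=1): L=195 R=242
Round 5 (k=24): L=242 R=116
Round 6 (k=44): L=116 R=5

Answer: 116 5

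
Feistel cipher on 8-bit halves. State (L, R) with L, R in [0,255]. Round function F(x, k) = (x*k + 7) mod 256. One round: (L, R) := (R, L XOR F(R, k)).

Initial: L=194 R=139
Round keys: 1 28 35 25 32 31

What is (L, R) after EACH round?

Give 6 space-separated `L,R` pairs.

Answer: 139,80 80,76 76,59 59,134 134,252 252,13

Derivation:
Round 1 (k=1): L=139 R=80
Round 2 (k=28): L=80 R=76
Round 3 (k=35): L=76 R=59
Round 4 (k=25): L=59 R=134
Round 5 (k=32): L=134 R=252
Round 6 (k=31): L=252 R=13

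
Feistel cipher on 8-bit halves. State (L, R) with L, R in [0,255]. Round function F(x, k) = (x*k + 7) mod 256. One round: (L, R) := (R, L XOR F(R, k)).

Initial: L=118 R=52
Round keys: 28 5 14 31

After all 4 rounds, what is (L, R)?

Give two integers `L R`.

Round 1 (k=28): L=52 R=193
Round 2 (k=5): L=193 R=248
Round 3 (k=14): L=248 R=86
Round 4 (k=31): L=86 R=137

Answer: 86 137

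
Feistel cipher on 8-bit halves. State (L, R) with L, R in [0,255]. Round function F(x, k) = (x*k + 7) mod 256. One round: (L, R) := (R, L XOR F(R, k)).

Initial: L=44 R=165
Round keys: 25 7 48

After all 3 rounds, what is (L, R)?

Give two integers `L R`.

Round 1 (k=25): L=165 R=8
Round 2 (k=7): L=8 R=154
Round 3 (k=48): L=154 R=239

Answer: 154 239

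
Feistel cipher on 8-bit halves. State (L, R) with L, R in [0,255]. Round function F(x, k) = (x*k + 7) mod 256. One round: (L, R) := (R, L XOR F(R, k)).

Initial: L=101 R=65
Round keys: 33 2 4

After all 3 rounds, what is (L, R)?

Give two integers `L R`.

Answer: 96 138

Derivation:
Round 1 (k=33): L=65 R=13
Round 2 (k=2): L=13 R=96
Round 3 (k=4): L=96 R=138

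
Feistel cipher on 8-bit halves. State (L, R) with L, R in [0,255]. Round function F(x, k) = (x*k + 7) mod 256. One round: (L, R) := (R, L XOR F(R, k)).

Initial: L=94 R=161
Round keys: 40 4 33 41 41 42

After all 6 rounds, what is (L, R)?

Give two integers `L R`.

Round 1 (k=40): L=161 R=113
Round 2 (k=4): L=113 R=106
Round 3 (k=33): L=106 R=192
Round 4 (k=41): L=192 R=173
Round 5 (k=41): L=173 R=124
Round 6 (k=42): L=124 R=242

Answer: 124 242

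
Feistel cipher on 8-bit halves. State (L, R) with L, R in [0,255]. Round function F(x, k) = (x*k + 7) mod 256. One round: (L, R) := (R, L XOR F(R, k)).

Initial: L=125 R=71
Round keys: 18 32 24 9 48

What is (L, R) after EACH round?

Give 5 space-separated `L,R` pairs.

Round 1 (k=18): L=71 R=120
Round 2 (k=32): L=120 R=64
Round 3 (k=24): L=64 R=127
Round 4 (k=9): L=127 R=62
Round 5 (k=48): L=62 R=216

Answer: 71,120 120,64 64,127 127,62 62,216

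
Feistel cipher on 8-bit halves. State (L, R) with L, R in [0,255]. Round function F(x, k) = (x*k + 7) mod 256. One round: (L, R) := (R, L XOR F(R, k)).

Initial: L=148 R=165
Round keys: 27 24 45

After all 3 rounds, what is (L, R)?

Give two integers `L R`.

Round 1 (k=27): L=165 R=250
Round 2 (k=24): L=250 R=210
Round 3 (k=45): L=210 R=11

Answer: 210 11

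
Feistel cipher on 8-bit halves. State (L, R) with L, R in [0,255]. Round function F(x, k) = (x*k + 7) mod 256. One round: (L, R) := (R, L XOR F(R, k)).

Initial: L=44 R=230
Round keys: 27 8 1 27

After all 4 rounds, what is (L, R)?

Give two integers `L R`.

Round 1 (k=27): L=230 R=101
Round 2 (k=8): L=101 R=201
Round 3 (k=1): L=201 R=181
Round 4 (k=27): L=181 R=215

Answer: 181 215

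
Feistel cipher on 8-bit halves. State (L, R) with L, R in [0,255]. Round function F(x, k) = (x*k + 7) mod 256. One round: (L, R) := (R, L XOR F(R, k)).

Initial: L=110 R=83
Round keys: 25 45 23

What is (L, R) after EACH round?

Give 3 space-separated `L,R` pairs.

Answer: 83,76 76,48 48,27

Derivation:
Round 1 (k=25): L=83 R=76
Round 2 (k=45): L=76 R=48
Round 3 (k=23): L=48 R=27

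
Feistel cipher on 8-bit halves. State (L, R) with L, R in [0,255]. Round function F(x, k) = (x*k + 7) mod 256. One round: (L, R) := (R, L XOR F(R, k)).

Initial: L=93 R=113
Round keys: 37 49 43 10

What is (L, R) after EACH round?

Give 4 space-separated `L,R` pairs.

Round 1 (k=37): L=113 R=1
Round 2 (k=49): L=1 R=73
Round 3 (k=43): L=73 R=75
Round 4 (k=10): L=75 R=188

Answer: 113,1 1,73 73,75 75,188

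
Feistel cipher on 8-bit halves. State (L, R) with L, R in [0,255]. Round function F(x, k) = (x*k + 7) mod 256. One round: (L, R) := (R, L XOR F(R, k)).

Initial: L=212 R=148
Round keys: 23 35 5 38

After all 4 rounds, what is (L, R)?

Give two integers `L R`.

Answer: 8 223

Derivation:
Round 1 (k=23): L=148 R=135
Round 2 (k=35): L=135 R=232
Round 3 (k=5): L=232 R=8
Round 4 (k=38): L=8 R=223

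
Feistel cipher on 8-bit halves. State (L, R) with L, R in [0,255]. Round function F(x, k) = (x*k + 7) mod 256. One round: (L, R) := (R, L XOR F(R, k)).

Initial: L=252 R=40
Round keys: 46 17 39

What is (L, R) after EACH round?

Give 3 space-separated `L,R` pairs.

Answer: 40,203 203,170 170,38

Derivation:
Round 1 (k=46): L=40 R=203
Round 2 (k=17): L=203 R=170
Round 3 (k=39): L=170 R=38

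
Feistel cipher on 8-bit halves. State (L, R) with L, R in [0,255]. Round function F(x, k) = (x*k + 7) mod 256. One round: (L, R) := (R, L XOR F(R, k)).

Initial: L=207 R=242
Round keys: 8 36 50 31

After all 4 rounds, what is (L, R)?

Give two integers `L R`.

Answer: 121 59

Derivation:
Round 1 (k=8): L=242 R=88
Round 2 (k=36): L=88 R=149
Round 3 (k=50): L=149 R=121
Round 4 (k=31): L=121 R=59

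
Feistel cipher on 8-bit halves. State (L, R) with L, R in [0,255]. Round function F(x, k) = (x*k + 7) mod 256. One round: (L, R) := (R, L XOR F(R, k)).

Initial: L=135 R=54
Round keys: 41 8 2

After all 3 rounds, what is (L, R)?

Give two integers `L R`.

Round 1 (k=41): L=54 R=42
Round 2 (k=8): L=42 R=97
Round 3 (k=2): L=97 R=227

Answer: 97 227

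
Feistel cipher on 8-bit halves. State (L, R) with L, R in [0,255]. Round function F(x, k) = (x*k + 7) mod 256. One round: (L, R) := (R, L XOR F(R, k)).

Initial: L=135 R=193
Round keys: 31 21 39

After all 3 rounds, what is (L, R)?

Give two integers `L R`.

Answer: 189 51

Derivation:
Round 1 (k=31): L=193 R=225
Round 2 (k=21): L=225 R=189
Round 3 (k=39): L=189 R=51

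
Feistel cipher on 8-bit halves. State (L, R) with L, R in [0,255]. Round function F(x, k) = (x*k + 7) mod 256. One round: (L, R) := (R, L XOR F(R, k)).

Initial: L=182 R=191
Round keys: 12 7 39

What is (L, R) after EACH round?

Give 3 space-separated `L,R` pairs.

Answer: 191,77 77,157 157,191

Derivation:
Round 1 (k=12): L=191 R=77
Round 2 (k=7): L=77 R=157
Round 3 (k=39): L=157 R=191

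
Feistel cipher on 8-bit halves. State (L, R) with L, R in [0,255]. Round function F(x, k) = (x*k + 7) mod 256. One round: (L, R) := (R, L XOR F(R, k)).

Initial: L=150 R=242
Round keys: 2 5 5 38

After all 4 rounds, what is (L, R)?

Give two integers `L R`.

Answer: 196 149

Derivation:
Round 1 (k=2): L=242 R=125
Round 2 (k=5): L=125 R=138
Round 3 (k=5): L=138 R=196
Round 4 (k=38): L=196 R=149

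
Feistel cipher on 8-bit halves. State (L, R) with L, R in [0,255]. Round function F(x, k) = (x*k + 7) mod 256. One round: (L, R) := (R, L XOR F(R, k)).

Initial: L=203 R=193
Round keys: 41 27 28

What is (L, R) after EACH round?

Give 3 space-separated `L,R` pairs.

Answer: 193,59 59,129 129,24

Derivation:
Round 1 (k=41): L=193 R=59
Round 2 (k=27): L=59 R=129
Round 3 (k=28): L=129 R=24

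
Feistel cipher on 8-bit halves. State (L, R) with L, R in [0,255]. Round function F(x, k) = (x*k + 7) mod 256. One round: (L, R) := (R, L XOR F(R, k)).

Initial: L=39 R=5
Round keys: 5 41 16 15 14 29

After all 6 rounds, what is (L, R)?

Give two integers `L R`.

Round 1 (k=5): L=5 R=7
Round 2 (k=41): L=7 R=35
Round 3 (k=16): L=35 R=48
Round 4 (k=15): L=48 R=244
Round 5 (k=14): L=244 R=111
Round 6 (k=29): L=111 R=110

Answer: 111 110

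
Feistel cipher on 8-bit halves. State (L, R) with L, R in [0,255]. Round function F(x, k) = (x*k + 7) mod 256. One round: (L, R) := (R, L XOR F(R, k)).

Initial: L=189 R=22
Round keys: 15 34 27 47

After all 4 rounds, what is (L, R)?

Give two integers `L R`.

Answer: 86 152

Derivation:
Round 1 (k=15): L=22 R=236
Round 2 (k=34): L=236 R=73
Round 3 (k=27): L=73 R=86
Round 4 (k=47): L=86 R=152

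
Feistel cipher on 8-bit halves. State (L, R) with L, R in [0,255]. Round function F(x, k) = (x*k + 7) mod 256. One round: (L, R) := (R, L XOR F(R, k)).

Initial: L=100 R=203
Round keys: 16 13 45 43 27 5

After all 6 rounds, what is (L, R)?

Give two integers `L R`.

Answer: 53 197

Derivation:
Round 1 (k=16): L=203 R=211
Round 2 (k=13): L=211 R=117
Round 3 (k=45): L=117 R=75
Round 4 (k=43): L=75 R=213
Round 5 (k=27): L=213 R=53
Round 6 (k=5): L=53 R=197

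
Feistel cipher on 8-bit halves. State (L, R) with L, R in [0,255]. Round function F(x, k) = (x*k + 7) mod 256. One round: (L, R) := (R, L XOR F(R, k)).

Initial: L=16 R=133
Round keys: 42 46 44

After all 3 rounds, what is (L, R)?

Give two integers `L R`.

Answer: 160 78

Derivation:
Round 1 (k=42): L=133 R=201
Round 2 (k=46): L=201 R=160
Round 3 (k=44): L=160 R=78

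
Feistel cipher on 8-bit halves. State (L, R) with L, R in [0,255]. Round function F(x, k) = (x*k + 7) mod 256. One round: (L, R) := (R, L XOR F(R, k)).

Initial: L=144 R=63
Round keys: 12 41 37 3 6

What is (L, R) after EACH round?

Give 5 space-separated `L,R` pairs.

Round 1 (k=12): L=63 R=107
Round 2 (k=41): L=107 R=21
Round 3 (k=37): L=21 R=123
Round 4 (k=3): L=123 R=109
Round 5 (k=6): L=109 R=238

Answer: 63,107 107,21 21,123 123,109 109,238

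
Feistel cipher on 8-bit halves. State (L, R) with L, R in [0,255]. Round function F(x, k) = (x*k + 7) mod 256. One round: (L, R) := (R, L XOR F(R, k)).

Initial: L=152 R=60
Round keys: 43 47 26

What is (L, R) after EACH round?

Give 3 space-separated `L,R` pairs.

Round 1 (k=43): L=60 R=131
Round 2 (k=47): L=131 R=40
Round 3 (k=26): L=40 R=148

Answer: 60,131 131,40 40,148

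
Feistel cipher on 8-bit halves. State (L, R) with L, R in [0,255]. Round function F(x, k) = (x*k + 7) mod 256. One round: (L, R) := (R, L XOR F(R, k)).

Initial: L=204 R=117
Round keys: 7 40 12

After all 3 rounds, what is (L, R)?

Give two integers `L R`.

Answer: 2 233

Derivation:
Round 1 (k=7): L=117 R=246
Round 2 (k=40): L=246 R=2
Round 3 (k=12): L=2 R=233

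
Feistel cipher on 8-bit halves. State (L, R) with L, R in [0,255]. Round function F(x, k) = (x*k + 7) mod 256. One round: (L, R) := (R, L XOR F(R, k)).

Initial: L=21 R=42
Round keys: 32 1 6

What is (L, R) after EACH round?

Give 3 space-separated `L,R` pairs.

Round 1 (k=32): L=42 R=82
Round 2 (k=1): L=82 R=115
Round 3 (k=6): L=115 R=235

Answer: 42,82 82,115 115,235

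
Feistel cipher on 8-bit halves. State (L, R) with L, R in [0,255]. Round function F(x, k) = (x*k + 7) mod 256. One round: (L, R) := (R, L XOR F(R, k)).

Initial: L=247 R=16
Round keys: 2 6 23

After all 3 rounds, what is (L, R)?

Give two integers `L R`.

Round 1 (k=2): L=16 R=208
Round 2 (k=6): L=208 R=247
Round 3 (k=23): L=247 R=232

Answer: 247 232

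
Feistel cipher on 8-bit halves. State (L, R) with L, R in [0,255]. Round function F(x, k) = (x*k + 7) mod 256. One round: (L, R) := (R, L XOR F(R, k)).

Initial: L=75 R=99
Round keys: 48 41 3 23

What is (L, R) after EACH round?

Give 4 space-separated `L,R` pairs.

Answer: 99,220 220,32 32,187 187,244

Derivation:
Round 1 (k=48): L=99 R=220
Round 2 (k=41): L=220 R=32
Round 3 (k=3): L=32 R=187
Round 4 (k=23): L=187 R=244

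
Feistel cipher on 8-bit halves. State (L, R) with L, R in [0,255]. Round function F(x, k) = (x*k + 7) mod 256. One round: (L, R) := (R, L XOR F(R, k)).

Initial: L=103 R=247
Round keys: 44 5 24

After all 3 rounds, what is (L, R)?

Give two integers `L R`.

Round 1 (k=44): L=247 R=28
Round 2 (k=5): L=28 R=100
Round 3 (k=24): L=100 R=123

Answer: 100 123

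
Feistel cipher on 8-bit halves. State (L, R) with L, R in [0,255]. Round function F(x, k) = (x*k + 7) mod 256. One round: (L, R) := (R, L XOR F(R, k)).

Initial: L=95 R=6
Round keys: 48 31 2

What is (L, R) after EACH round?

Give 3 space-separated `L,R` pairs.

Round 1 (k=48): L=6 R=120
Round 2 (k=31): L=120 R=137
Round 3 (k=2): L=137 R=97

Answer: 6,120 120,137 137,97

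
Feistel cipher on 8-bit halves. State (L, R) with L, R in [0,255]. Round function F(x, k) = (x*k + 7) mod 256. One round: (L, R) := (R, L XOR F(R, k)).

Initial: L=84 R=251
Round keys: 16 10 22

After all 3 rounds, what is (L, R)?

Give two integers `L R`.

Answer: 30 120

Derivation:
Round 1 (k=16): L=251 R=227
Round 2 (k=10): L=227 R=30
Round 3 (k=22): L=30 R=120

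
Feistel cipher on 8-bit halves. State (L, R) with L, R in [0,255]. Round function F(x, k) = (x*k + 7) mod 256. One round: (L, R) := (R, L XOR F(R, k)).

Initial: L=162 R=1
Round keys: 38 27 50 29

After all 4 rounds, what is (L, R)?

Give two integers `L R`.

Answer: 62 16

Derivation:
Round 1 (k=38): L=1 R=143
Round 2 (k=27): L=143 R=29
Round 3 (k=50): L=29 R=62
Round 4 (k=29): L=62 R=16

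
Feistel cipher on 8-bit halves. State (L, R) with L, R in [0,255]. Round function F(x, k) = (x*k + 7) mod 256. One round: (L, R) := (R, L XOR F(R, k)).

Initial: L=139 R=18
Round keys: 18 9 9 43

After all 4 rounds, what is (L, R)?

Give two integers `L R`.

Answer: 68 166

Derivation:
Round 1 (k=18): L=18 R=192
Round 2 (k=9): L=192 R=213
Round 3 (k=9): L=213 R=68
Round 4 (k=43): L=68 R=166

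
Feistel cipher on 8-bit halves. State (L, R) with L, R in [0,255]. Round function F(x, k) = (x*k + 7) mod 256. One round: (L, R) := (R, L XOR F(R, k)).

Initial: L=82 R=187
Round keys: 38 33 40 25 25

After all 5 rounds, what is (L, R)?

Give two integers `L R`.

Round 1 (k=38): L=187 R=155
Round 2 (k=33): L=155 R=185
Round 3 (k=40): L=185 R=116
Round 4 (k=25): L=116 R=226
Round 5 (k=25): L=226 R=109

Answer: 226 109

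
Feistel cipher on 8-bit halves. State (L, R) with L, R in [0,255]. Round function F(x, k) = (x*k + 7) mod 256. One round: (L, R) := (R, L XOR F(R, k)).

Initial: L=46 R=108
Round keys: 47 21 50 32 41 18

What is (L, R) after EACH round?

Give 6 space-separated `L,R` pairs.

Answer: 108,245 245,76 76,42 42,11 11,224 224,204

Derivation:
Round 1 (k=47): L=108 R=245
Round 2 (k=21): L=245 R=76
Round 3 (k=50): L=76 R=42
Round 4 (k=32): L=42 R=11
Round 5 (k=41): L=11 R=224
Round 6 (k=18): L=224 R=204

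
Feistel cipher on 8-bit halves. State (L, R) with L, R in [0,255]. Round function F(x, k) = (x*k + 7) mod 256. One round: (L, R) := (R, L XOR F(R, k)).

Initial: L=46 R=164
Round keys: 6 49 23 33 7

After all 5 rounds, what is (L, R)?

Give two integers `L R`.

Round 1 (k=6): L=164 R=241
Round 2 (k=49): L=241 R=140
Round 3 (k=23): L=140 R=106
Round 4 (k=33): L=106 R=61
Round 5 (k=7): L=61 R=216

Answer: 61 216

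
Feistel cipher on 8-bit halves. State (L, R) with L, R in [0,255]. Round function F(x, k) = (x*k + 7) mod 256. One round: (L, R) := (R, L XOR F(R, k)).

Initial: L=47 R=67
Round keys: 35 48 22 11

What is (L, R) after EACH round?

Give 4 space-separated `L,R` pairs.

Round 1 (k=35): L=67 R=31
Round 2 (k=48): L=31 R=148
Round 3 (k=22): L=148 R=160
Round 4 (k=11): L=160 R=115

Answer: 67,31 31,148 148,160 160,115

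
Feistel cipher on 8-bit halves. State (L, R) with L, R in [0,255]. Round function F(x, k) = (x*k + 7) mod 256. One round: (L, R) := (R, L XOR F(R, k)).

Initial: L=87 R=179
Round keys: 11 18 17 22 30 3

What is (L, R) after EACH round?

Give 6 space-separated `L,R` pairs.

Round 1 (k=11): L=179 R=239
Round 2 (k=18): L=239 R=102
Round 3 (k=17): L=102 R=34
Round 4 (k=22): L=34 R=149
Round 5 (k=30): L=149 R=95
Round 6 (k=3): L=95 R=177

Answer: 179,239 239,102 102,34 34,149 149,95 95,177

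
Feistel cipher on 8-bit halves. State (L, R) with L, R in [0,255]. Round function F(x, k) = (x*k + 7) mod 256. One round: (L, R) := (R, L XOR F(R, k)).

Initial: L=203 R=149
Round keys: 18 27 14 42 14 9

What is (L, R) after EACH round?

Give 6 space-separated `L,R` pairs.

Round 1 (k=18): L=149 R=74
Round 2 (k=27): L=74 R=64
Round 3 (k=14): L=64 R=205
Round 4 (k=42): L=205 R=233
Round 5 (k=14): L=233 R=8
Round 6 (k=9): L=8 R=166

Answer: 149,74 74,64 64,205 205,233 233,8 8,166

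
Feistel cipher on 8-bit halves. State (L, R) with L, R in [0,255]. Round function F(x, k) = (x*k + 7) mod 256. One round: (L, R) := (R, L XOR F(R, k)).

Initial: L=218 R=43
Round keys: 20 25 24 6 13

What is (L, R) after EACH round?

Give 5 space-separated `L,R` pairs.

Round 1 (k=20): L=43 R=185
Round 2 (k=25): L=185 R=51
Round 3 (k=24): L=51 R=118
Round 4 (k=6): L=118 R=248
Round 5 (k=13): L=248 R=233

Answer: 43,185 185,51 51,118 118,248 248,233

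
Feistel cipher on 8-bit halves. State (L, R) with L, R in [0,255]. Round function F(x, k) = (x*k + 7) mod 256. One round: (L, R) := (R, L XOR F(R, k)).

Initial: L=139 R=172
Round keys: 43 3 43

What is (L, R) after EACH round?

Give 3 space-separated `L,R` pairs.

Answer: 172,96 96,139 139,0

Derivation:
Round 1 (k=43): L=172 R=96
Round 2 (k=3): L=96 R=139
Round 3 (k=43): L=139 R=0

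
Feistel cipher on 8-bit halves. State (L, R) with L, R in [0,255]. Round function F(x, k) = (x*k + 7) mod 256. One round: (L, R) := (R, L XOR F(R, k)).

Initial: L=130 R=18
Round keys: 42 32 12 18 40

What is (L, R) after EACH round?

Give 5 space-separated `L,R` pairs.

Round 1 (k=42): L=18 R=121
Round 2 (k=32): L=121 R=53
Round 3 (k=12): L=53 R=250
Round 4 (k=18): L=250 R=174
Round 5 (k=40): L=174 R=205

Answer: 18,121 121,53 53,250 250,174 174,205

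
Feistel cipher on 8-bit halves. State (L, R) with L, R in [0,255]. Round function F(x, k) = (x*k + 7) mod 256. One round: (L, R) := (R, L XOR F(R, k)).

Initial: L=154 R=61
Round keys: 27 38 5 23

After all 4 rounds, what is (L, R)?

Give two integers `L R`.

Round 1 (k=27): L=61 R=236
Round 2 (k=38): L=236 R=50
Round 3 (k=5): L=50 R=237
Round 4 (k=23): L=237 R=96

Answer: 237 96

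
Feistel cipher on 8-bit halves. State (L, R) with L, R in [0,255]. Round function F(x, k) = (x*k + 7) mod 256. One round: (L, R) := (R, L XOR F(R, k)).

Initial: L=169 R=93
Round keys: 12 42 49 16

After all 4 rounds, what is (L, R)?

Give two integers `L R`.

Round 1 (k=12): L=93 R=202
Round 2 (k=42): L=202 R=118
Round 3 (k=49): L=118 R=87
Round 4 (k=16): L=87 R=1

Answer: 87 1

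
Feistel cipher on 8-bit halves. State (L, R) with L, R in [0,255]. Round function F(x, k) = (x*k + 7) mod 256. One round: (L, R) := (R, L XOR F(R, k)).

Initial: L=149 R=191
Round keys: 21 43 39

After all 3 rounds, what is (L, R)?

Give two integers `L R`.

Round 1 (k=21): L=191 R=39
Round 2 (k=43): L=39 R=43
Round 3 (k=39): L=43 R=179

Answer: 43 179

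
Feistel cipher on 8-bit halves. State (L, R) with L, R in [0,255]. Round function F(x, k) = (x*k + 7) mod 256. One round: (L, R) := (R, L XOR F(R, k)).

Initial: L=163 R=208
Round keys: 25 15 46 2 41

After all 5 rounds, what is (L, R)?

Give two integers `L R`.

Answer: 82 76

Derivation:
Round 1 (k=25): L=208 R=244
Round 2 (k=15): L=244 R=131
Round 3 (k=46): L=131 R=101
Round 4 (k=2): L=101 R=82
Round 5 (k=41): L=82 R=76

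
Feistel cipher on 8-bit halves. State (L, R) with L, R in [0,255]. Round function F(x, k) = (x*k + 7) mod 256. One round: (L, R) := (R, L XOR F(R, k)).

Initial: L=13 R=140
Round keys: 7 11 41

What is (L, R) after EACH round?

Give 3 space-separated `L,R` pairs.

Round 1 (k=7): L=140 R=214
Round 2 (k=11): L=214 R=181
Round 3 (k=41): L=181 R=210

Answer: 140,214 214,181 181,210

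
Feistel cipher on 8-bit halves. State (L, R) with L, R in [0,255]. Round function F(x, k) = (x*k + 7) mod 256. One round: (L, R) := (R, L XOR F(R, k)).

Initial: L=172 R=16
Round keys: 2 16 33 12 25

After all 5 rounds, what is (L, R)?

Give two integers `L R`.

Round 1 (k=2): L=16 R=139
Round 2 (k=16): L=139 R=167
Round 3 (k=33): L=167 R=5
Round 4 (k=12): L=5 R=228
Round 5 (k=25): L=228 R=78

Answer: 228 78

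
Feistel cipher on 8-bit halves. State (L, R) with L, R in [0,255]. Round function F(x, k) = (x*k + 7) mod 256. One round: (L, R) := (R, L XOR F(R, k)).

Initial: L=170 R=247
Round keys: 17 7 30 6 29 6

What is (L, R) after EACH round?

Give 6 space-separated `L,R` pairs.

Answer: 247,196 196,148 148,155 155,61 61,107 107,180

Derivation:
Round 1 (k=17): L=247 R=196
Round 2 (k=7): L=196 R=148
Round 3 (k=30): L=148 R=155
Round 4 (k=6): L=155 R=61
Round 5 (k=29): L=61 R=107
Round 6 (k=6): L=107 R=180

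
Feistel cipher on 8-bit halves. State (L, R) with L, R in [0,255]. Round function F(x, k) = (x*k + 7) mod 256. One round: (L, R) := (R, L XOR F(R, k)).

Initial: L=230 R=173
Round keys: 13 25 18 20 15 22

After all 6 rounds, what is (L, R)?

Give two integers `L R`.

Round 1 (k=13): L=173 R=54
Round 2 (k=25): L=54 R=224
Round 3 (k=18): L=224 R=241
Round 4 (k=20): L=241 R=59
Round 5 (k=15): L=59 R=141
Round 6 (k=22): L=141 R=30

Answer: 141 30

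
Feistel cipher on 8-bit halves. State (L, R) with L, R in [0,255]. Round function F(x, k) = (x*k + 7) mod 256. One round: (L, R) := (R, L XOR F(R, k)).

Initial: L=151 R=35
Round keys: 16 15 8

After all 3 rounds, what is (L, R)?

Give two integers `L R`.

Round 1 (k=16): L=35 R=160
Round 2 (k=15): L=160 R=68
Round 3 (k=8): L=68 R=135

Answer: 68 135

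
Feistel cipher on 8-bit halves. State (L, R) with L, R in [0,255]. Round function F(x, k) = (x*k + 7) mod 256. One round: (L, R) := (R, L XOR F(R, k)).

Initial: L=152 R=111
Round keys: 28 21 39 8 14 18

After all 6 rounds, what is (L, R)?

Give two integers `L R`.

Answer: 222 85

Derivation:
Round 1 (k=28): L=111 R=179
Round 2 (k=21): L=179 R=217
Round 3 (k=39): L=217 R=165
Round 4 (k=8): L=165 R=246
Round 5 (k=14): L=246 R=222
Round 6 (k=18): L=222 R=85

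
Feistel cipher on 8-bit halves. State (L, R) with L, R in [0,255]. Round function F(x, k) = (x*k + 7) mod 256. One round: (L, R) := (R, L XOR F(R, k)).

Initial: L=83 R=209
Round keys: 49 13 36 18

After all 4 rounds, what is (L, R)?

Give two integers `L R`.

Round 1 (k=49): L=209 R=91
Round 2 (k=13): L=91 R=119
Round 3 (k=36): L=119 R=152
Round 4 (k=18): L=152 R=192

Answer: 152 192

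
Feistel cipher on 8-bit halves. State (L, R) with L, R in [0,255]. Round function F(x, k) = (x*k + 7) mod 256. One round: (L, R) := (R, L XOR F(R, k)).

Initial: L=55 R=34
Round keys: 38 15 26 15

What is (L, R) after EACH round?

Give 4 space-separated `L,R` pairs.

Answer: 34,36 36,1 1,5 5,83

Derivation:
Round 1 (k=38): L=34 R=36
Round 2 (k=15): L=36 R=1
Round 3 (k=26): L=1 R=5
Round 4 (k=15): L=5 R=83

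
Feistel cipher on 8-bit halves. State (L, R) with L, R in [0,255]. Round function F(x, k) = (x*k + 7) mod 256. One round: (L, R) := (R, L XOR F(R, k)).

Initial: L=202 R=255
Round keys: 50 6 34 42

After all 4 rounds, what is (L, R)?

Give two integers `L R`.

Answer: 92 33

Derivation:
Round 1 (k=50): L=255 R=31
Round 2 (k=6): L=31 R=62
Round 3 (k=34): L=62 R=92
Round 4 (k=42): L=92 R=33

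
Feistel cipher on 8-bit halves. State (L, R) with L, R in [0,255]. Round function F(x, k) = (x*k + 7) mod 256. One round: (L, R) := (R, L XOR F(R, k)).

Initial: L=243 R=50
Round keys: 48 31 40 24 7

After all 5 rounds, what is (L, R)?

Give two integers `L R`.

Answer: 78 146

Derivation:
Round 1 (k=48): L=50 R=148
Round 2 (k=31): L=148 R=193
Round 3 (k=40): L=193 R=187
Round 4 (k=24): L=187 R=78
Round 5 (k=7): L=78 R=146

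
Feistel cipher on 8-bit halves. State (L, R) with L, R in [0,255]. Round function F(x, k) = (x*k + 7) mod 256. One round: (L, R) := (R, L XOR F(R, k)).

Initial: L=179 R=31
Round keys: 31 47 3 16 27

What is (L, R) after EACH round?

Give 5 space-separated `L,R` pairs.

Round 1 (k=31): L=31 R=123
Round 2 (k=47): L=123 R=131
Round 3 (k=3): L=131 R=235
Round 4 (k=16): L=235 R=52
Round 5 (k=27): L=52 R=104

Answer: 31,123 123,131 131,235 235,52 52,104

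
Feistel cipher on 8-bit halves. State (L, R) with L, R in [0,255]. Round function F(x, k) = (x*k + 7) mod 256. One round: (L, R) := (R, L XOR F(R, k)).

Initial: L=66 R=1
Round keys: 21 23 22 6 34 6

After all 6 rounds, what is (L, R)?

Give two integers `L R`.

Round 1 (k=21): L=1 R=94
Round 2 (k=23): L=94 R=120
Round 3 (k=22): L=120 R=9
Round 4 (k=6): L=9 R=69
Round 5 (k=34): L=69 R=56
Round 6 (k=6): L=56 R=18

Answer: 56 18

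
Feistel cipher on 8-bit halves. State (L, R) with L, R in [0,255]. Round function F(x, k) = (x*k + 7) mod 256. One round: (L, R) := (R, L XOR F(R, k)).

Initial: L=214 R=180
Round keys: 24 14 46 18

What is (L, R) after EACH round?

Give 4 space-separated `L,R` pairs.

Answer: 180,49 49,1 1,4 4,78

Derivation:
Round 1 (k=24): L=180 R=49
Round 2 (k=14): L=49 R=1
Round 3 (k=46): L=1 R=4
Round 4 (k=18): L=4 R=78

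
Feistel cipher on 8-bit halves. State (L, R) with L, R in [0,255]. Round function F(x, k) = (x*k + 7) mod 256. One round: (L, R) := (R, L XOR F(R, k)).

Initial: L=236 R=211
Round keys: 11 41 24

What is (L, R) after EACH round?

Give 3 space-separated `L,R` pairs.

Answer: 211,244 244,200 200,51

Derivation:
Round 1 (k=11): L=211 R=244
Round 2 (k=41): L=244 R=200
Round 3 (k=24): L=200 R=51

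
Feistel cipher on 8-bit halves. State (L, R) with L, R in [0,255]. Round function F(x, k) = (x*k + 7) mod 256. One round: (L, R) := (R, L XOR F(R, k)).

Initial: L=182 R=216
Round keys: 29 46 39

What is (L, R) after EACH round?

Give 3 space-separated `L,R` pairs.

Round 1 (k=29): L=216 R=201
Round 2 (k=46): L=201 R=253
Round 3 (k=39): L=253 R=91

Answer: 216,201 201,253 253,91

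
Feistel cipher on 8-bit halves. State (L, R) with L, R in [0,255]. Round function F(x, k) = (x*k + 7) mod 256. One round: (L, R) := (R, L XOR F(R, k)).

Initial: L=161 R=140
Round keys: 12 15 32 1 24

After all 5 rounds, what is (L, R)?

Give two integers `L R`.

Answer: 37 238

Derivation:
Round 1 (k=12): L=140 R=54
Round 2 (k=15): L=54 R=189
Round 3 (k=32): L=189 R=145
Round 4 (k=1): L=145 R=37
Round 5 (k=24): L=37 R=238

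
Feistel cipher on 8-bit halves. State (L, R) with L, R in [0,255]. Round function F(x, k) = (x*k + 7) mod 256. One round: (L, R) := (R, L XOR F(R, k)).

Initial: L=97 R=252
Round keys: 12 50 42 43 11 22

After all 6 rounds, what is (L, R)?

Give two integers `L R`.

Round 1 (k=12): L=252 R=182
Round 2 (k=50): L=182 R=111
Round 3 (k=42): L=111 R=139
Round 4 (k=43): L=139 R=15
Round 5 (k=11): L=15 R=39
Round 6 (k=22): L=39 R=110

Answer: 39 110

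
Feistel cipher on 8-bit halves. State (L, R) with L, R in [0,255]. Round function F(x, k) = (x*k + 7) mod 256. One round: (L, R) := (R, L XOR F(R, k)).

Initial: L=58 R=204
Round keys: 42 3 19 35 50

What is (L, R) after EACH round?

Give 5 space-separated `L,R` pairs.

Answer: 204,69 69,26 26,176 176,13 13,33

Derivation:
Round 1 (k=42): L=204 R=69
Round 2 (k=3): L=69 R=26
Round 3 (k=19): L=26 R=176
Round 4 (k=35): L=176 R=13
Round 5 (k=50): L=13 R=33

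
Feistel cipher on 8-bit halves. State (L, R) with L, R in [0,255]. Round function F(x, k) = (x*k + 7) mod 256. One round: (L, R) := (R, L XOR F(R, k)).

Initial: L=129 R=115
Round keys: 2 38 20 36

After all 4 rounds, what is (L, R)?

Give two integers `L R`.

Round 1 (k=2): L=115 R=108
Round 2 (k=38): L=108 R=124
Round 3 (k=20): L=124 R=219
Round 4 (k=36): L=219 R=175

Answer: 219 175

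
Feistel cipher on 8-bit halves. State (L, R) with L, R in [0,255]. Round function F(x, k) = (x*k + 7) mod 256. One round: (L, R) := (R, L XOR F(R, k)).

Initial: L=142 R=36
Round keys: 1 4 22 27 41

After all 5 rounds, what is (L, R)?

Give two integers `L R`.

Answer: 220 151

Derivation:
Round 1 (k=1): L=36 R=165
Round 2 (k=4): L=165 R=191
Round 3 (k=22): L=191 R=212
Round 4 (k=27): L=212 R=220
Round 5 (k=41): L=220 R=151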